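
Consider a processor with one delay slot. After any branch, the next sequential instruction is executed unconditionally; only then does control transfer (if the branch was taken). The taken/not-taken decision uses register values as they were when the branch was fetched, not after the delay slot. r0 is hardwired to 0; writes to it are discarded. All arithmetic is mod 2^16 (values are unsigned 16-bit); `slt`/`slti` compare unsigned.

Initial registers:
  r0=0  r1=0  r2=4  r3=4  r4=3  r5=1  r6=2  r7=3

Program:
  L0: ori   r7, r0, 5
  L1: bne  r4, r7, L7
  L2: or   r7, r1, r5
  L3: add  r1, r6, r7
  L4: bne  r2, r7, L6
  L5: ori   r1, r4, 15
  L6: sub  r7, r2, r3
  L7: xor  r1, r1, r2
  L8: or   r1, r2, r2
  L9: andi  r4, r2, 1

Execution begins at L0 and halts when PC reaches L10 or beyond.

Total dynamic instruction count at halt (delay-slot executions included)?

[0] ori   r7, r0, 5  →  {r0:0, r1:0, r2:4, r3:4, r4:3, r5:1, r6:2, r7:5}
[1] bne  r4, r7, L7  →  {r0:0, r1:0, r2:4, r3:4, r4:3, r5:1, r6:2, r7:5}  ⟨branch taken⟩
[2] or   r7, r1, r5  →  {r0:0, r1:0, r2:4, r3:4, r4:3, r5:1, r6:2, r7:1}
[7] xor  r1, r1, r2  →  {r0:0, r1:4, r2:4, r3:4, r4:3, r5:1, r6:2, r7:1}
[8] or   r1, r2, r2  →  {r0:0, r1:4, r2:4, r3:4, r4:3, r5:1, r6:2, r7:1}
[9] andi  r4, r2, 1  →  {r0:0, r1:4, r2:4, r3:4, r4:0, r5:1, r6:2, r7:1}

6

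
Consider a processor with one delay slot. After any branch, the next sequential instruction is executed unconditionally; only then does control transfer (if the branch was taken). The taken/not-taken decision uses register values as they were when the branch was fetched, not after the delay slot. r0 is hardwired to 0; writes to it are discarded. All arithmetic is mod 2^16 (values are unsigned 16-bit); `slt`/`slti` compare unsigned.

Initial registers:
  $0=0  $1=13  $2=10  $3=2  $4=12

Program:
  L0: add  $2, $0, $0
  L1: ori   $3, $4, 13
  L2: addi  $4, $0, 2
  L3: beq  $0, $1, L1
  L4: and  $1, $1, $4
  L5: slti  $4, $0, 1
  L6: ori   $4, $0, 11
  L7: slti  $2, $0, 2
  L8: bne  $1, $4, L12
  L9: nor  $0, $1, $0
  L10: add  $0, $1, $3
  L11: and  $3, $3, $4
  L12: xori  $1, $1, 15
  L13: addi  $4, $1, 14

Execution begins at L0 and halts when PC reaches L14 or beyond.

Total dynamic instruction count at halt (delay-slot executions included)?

#0 add  $2, $0, $0 ; 0/13/0/2/12
#1 ori   $3, $4, 13 ; 0/13/0/13/12
#2 addi  $4, $0, 2 ; 0/13/0/13/2
#3 beq  $0, $1, L1 ; 0/13/0/13/2 ; →fallthru
#4 and  $1, $1, $4 ; 0/0/0/13/2
#5 slti  $4, $0, 1 ; 0/0/0/13/1
#6 ori   $4, $0, 11 ; 0/0/0/13/11
#7 slti  $2, $0, 2 ; 0/0/1/13/11
#8 bne  $1, $4, L12 ; 0/0/1/13/11 ; →target
#9 nor  $0, $1, $0 ; 0/0/1/13/11
#12 xori  $1, $1, 15 ; 0/15/1/13/11
#13 addi  $4, $1, 14 ; 0/15/1/13/29

12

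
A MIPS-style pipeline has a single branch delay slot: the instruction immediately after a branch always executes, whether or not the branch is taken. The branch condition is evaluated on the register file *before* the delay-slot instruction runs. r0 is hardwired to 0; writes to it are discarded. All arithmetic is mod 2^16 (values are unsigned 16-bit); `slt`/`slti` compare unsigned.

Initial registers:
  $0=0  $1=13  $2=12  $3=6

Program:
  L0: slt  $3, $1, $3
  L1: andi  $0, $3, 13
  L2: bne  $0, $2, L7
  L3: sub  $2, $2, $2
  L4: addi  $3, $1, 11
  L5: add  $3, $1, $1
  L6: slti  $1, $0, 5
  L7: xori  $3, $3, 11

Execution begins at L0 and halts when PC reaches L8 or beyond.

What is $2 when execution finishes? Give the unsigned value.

0

#0 slt  $3, $1, $3 ; 0/13/12/0
#1 andi  $0, $3, 13 ; 0/13/12/0
#2 bne  $0, $2, L7 ; 0/13/12/0 ; →target
#3 sub  $2, $2, $2 ; 0/13/0/0
#7 xori  $3, $3, 11 ; 0/13/0/11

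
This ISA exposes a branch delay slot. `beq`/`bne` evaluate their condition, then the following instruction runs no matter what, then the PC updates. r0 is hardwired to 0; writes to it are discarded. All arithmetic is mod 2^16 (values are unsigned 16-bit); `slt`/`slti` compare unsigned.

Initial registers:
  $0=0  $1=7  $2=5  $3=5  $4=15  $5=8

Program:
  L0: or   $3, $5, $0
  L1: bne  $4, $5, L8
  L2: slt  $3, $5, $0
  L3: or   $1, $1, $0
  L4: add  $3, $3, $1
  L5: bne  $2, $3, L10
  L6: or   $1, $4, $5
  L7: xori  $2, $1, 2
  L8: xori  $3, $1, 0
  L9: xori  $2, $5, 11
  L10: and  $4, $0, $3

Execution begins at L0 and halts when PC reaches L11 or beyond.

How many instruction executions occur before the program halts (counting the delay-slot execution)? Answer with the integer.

6

#0 or   $3, $5, $0 ; 0/7/5/8/15/8
#1 bne  $4, $5, L8 ; 0/7/5/8/15/8 ; →target
#2 slt  $3, $5, $0 ; 0/7/5/0/15/8
#8 xori  $3, $1, 0 ; 0/7/5/7/15/8
#9 xori  $2, $5, 11 ; 0/7/3/7/15/8
#10 and  $4, $0, $3 ; 0/7/3/7/0/8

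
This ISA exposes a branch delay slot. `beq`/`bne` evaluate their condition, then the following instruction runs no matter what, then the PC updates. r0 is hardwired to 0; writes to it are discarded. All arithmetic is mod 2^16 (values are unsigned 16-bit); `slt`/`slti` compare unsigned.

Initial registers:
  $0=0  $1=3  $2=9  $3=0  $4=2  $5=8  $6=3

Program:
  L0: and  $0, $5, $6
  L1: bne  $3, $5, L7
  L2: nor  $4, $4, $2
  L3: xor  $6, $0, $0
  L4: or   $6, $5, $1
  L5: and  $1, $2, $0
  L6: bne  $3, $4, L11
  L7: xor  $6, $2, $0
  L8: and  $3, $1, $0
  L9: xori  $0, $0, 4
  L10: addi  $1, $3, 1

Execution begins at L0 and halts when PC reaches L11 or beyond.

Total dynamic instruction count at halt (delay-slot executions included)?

7

[0] and  $0, $5, $6  →  {$0:0, $1:3, $2:9, $3:0, $4:2, $5:8, $6:3}
[1] bne  $3, $5, L7  →  {$0:0, $1:3, $2:9, $3:0, $4:2, $5:8, $6:3}  ⟨branch taken⟩
[2] nor  $4, $4, $2  →  {$0:0, $1:3, $2:9, $3:0, $4:65524, $5:8, $6:3}
[7] xor  $6, $2, $0  →  {$0:0, $1:3, $2:9, $3:0, $4:65524, $5:8, $6:9}
[8] and  $3, $1, $0  →  {$0:0, $1:3, $2:9, $3:0, $4:65524, $5:8, $6:9}
[9] xori  $0, $0, 4  →  {$0:0, $1:3, $2:9, $3:0, $4:65524, $5:8, $6:9}
[10] addi  $1, $3, 1  →  {$0:0, $1:1, $2:9, $3:0, $4:65524, $5:8, $6:9}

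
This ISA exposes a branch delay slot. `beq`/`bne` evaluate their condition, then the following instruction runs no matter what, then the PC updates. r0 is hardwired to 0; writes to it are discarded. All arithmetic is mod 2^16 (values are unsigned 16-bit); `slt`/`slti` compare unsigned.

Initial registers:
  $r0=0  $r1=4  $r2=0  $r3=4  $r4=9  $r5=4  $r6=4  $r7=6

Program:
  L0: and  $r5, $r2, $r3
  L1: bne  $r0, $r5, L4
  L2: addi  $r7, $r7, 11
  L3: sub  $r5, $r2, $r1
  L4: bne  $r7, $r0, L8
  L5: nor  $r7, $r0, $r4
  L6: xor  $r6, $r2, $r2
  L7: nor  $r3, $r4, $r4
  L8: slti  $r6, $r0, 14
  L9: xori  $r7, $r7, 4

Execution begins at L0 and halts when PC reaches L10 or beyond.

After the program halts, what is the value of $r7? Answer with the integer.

  step pc=0: and  $r5, $r2, $r3  regs=(0,4,0,4,9,0,4,6)
  step pc=1: bne  $r0, $r5, L4  cond=F  regs=(0,4,0,4,9,0,4,6)
  step pc=2: addi  $r7, $r7, 11  regs=(0,4,0,4,9,0,4,17)
  step pc=3: sub  $r5, $r2, $r1  regs=(0,4,0,4,9,65532,4,17)
  step pc=4: bne  $r7, $r0, L8  cond=T  regs=(0,4,0,4,9,65532,4,17)
  step pc=5: nor  $r7, $r0, $r4  regs=(0,4,0,4,9,65532,4,65526)
  step pc=8: slti  $r6, $r0, 14  regs=(0,4,0,4,9,65532,1,65526)
  step pc=9: xori  $r7, $r7, 4  regs=(0,4,0,4,9,65532,1,65522)

65522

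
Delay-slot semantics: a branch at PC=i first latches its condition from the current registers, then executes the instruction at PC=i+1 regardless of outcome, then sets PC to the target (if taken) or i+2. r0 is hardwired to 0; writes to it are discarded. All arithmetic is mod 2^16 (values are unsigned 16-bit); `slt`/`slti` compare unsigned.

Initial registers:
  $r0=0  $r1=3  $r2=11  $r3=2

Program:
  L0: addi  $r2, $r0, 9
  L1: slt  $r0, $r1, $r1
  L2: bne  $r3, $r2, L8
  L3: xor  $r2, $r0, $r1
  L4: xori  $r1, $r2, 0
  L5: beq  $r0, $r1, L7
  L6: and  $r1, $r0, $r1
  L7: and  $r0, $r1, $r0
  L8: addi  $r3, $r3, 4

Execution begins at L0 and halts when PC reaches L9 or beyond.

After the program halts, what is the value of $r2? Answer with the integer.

#0 addi  $r2, $r0, 9 ; 0/3/9/2
#1 slt  $r0, $r1, $r1 ; 0/3/9/2
#2 bne  $r3, $r2, L8 ; 0/3/9/2 ; →target
#3 xor  $r2, $r0, $r1 ; 0/3/3/2
#8 addi  $r3, $r3, 4 ; 0/3/3/6

3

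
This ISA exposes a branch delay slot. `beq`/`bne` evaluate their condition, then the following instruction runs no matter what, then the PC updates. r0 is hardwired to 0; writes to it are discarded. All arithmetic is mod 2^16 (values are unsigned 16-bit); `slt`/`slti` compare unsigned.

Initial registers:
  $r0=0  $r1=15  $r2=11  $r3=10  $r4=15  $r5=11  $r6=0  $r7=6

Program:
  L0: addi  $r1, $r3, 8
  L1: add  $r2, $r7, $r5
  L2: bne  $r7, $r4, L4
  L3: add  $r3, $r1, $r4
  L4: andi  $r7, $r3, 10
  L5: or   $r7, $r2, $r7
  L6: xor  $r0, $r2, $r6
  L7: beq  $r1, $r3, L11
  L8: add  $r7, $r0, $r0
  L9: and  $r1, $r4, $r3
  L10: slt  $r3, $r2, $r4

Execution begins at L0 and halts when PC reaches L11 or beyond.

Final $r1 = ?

1

  step pc=0: addi  $r1, $r3, 8  regs=(0,18,11,10,15,11,0,6)
  step pc=1: add  $r2, $r7, $r5  regs=(0,18,17,10,15,11,0,6)
  step pc=2: bne  $r7, $r4, L4  cond=T  regs=(0,18,17,10,15,11,0,6)
  step pc=3: add  $r3, $r1, $r4  regs=(0,18,17,33,15,11,0,6)
  step pc=4: andi  $r7, $r3, 10  regs=(0,18,17,33,15,11,0,0)
  step pc=5: or   $r7, $r2, $r7  regs=(0,18,17,33,15,11,0,17)
  step pc=6: xor  $r0, $r2, $r6  regs=(0,18,17,33,15,11,0,17)
  step pc=7: beq  $r1, $r3, L11  cond=F  regs=(0,18,17,33,15,11,0,17)
  step pc=8: add  $r7, $r0, $r0  regs=(0,18,17,33,15,11,0,0)
  step pc=9: and  $r1, $r4, $r3  regs=(0,1,17,33,15,11,0,0)
  step pc=10: slt  $r3, $r2, $r4  regs=(0,1,17,0,15,11,0,0)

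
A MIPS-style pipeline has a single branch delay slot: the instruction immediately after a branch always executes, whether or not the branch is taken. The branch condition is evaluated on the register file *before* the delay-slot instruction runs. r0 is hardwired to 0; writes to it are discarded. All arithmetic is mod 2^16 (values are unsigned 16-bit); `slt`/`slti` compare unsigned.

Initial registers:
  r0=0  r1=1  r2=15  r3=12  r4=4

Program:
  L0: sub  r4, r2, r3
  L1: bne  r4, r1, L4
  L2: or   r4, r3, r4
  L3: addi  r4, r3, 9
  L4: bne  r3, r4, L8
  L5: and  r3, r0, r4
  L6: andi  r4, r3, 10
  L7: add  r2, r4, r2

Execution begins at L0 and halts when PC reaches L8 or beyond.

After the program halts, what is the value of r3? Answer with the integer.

[0] sub  r4, r2, r3  →  {r0:0, r1:1, r2:15, r3:12, r4:3}
[1] bne  r4, r1, L4  →  {r0:0, r1:1, r2:15, r3:12, r4:3}  ⟨branch taken⟩
[2] or   r4, r3, r4  →  {r0:0, r1:1, r2:15, r3:12, r4:15}
[4] bne  r3, r4, L8  →  {r0:0, r1:1, r2:15, r3:12, r4:15}  ⟨branch taken⟩
[5] and  r3, r0, r4  →  {r0:0, r1:1, r2:15, r3:0, r4:15}

0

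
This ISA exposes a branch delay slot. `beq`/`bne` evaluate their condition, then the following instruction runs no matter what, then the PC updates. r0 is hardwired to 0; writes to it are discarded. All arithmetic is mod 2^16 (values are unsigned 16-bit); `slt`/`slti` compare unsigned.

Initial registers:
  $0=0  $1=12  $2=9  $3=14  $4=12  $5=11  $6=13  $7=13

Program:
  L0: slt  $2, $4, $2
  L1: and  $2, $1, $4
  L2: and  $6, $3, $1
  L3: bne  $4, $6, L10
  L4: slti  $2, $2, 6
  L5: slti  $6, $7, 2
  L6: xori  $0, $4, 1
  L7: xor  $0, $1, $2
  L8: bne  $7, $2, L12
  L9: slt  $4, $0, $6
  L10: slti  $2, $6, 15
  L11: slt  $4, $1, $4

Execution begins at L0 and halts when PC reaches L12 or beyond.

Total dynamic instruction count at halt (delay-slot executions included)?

[0] slt  $2, $4, $2  →  {$0:0, $1:12, $2:0, $3:14, $4:12, $5:11, $6:13, $7:13}
[1] and  $2, $1, $4  →  {$0:0, $1:12, $2:12, $3:14, $4:12, $5:11, $6:13, $7:13}
[2] and  $6, $3, $1  →  {$0:0, $1:12, $2:12, $3:14, $4:12, $5:11, $6:12, $7:13}
[3] bne  $4, $6, L10  →  {$0:0, $1:12, $2:12, $3:14, $4:12, $5:11, $6:12, $7:13}  ⟨branch fallthrough⟩
[4] slti  $2, $2, 6  →  {$0:0, $1:12, $2:0, $3:14, $4:12, $5:11, $6:12, $7:13}
[5] slti  $6, $7, 2  →  {$0:0, $1:12, $2:0, $3:14, $4:12, $5:11, $6:0, $7:13}
[6] xori  $0, $4, 1  →  {$0:0, $1:12, $2:0, $3:14, $4:12, $5:11, $6:0, $7:13}
[7] xor  $0, $1, $2  →  {$0:0, $1:12, $2:0, $3:14, $4:12, $5:11, $6:0, $7:13}
[8] bne  $7, $2, L12  →  {$0:0, $1:12, $2:0, $3:14, $4:12, $5:11, $6:0, $7:13}  ⟨branch taken⟩
[9] slt  $4, $0, $6  →  {$0:0, $1:12, $2:0, $3:14, $4:0, $5:11, $6:0, $7:13}

10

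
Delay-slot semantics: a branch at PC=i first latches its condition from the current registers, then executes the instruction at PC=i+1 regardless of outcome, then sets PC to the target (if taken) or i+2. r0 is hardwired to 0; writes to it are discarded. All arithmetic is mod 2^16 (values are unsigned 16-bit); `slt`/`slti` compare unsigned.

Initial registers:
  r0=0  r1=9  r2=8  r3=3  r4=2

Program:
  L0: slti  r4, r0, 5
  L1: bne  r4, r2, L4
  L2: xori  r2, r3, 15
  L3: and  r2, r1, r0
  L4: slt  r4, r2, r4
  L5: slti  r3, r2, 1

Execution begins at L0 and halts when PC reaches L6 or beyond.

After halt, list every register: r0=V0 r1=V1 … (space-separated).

PC=0  slti  r4, r0, 5        | r0=0 r1=9 r2=8 r3=3 r4=1
PC=1  bne  r4, r2, L4        | r0=0 r1=9 r2=8 r3=3 r4=1  [TAKEN]
PC=2  xori  r2, r3, 15       | r0=0 r1=9 r2=12 r3=3 r4=1
PC=4  slt  r4, r2, r4        | r0=0 r1=9 r2=12 r3=3 r4=0
PC=5  slti  r3, r2, 1        | r0=0 r1=9 r2=12 r3=0 r4=0

r0=0 r1=9 r2=12 r3=0 r4=0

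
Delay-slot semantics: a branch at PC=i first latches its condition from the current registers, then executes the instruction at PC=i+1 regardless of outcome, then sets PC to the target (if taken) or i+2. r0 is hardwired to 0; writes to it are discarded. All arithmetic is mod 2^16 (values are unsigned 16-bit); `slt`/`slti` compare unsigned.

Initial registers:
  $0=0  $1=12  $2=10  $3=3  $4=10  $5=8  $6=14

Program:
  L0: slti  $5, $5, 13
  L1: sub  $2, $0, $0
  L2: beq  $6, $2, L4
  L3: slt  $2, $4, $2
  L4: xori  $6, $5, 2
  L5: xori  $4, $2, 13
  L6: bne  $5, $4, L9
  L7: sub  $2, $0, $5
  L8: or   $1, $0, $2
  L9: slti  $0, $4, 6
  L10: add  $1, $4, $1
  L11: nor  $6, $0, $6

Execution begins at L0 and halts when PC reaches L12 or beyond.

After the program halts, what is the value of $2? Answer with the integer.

#0 slti  $5, $5, 13 ; 0/12/10/3/10/1/14
#1 sub  $2, $0, $0 ; 0/12/0/3/10/1/14
#2 beq  $6, $2, L4 ; 0/12/0/3/10/1/14 ; →fallthru
#3 slt  $2, $4, $2 ; 0/12/0/3/10/1/14
#4 xori  $6, $5, 2 ; 0/12/0/3/10/1/3
#5 xori  $4, $2, 13 ; 0/12/0/3/13/1/3
#6 bne  $5, $4, L9 ; 0/12/0/3/13/1/3 ; →target
#7 sub  $2, $0, $5 ; 0/12/65535/3/13/1/3
#9 slti  $0, $4, 6 ; 0/12/65535/3/13/1/3
#10 add  $1, $4, $1 ; 0/25/65535/3/13/1/3
#11 nor  $6, $0, $6 ; 0/25/65535/3/13/1/65532

65535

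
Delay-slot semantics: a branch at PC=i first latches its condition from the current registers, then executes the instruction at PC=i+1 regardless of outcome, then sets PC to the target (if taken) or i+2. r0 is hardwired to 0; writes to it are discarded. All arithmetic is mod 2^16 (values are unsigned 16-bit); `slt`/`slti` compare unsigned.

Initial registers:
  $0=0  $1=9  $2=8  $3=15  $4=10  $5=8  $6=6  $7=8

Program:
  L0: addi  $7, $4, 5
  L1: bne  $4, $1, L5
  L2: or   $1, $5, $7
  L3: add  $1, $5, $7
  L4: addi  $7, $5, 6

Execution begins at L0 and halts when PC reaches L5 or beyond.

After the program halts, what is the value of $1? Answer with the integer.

15

PC=0  addi  $7, $4, 5        | $0=0 $1=9 $2=8 $3=15 $4=10 $5=8 $6=6 $7=15
PC=1  bne  $4, $1, L5        | $0=0 $1=9 $2=8 $3=15 $4=10 $5=8 $6=6 $7=15  [TAKEN]
PC=2  or   $1, $5, $7        | $0=0 $1=15 $2=8 $3=15 $4=10 $5=8 $6=6 $7=15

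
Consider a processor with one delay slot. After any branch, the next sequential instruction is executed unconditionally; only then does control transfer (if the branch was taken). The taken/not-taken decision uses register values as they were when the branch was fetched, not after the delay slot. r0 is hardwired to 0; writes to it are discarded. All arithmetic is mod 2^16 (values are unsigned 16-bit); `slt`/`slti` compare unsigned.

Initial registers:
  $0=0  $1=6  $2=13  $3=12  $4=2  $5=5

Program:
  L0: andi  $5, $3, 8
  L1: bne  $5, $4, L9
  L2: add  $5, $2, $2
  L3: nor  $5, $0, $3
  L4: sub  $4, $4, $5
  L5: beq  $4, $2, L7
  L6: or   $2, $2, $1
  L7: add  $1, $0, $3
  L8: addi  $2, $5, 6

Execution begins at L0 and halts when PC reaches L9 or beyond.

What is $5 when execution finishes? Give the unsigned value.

26

[0] andi  $5, $3, 8  →  {$0:0, $1:6, $2:13, $3:12, $4:2, $5:8}
[1] bne  $5, $4, L9  →  {$0:0, $1:6, $2:13, $3:12, $4:2, $5:8}  ⟨branch taken⟩
[2] add  $5, $2, $2  →  {$0:0, $1:6, $2:13, $3:12, $4:2, $5:26}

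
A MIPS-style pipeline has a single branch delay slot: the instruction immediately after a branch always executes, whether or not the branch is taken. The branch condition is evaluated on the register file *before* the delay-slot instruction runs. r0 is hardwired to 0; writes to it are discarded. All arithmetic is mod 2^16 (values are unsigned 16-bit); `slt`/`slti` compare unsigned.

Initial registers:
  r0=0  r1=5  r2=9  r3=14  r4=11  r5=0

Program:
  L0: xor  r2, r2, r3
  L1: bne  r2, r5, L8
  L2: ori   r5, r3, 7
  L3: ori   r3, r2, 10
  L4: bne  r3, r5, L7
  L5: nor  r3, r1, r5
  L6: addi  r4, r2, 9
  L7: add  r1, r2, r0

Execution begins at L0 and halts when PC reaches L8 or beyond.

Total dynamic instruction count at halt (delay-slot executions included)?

3

#0 xor  r2, r2, r3 ; 0/5/7/14/11/0
#1 bne  r2, r5, L8 ; 0/5/7/14/11/0 ; →target
#2 ori   r5, r3, 7 ; 0/5/7/14/11/15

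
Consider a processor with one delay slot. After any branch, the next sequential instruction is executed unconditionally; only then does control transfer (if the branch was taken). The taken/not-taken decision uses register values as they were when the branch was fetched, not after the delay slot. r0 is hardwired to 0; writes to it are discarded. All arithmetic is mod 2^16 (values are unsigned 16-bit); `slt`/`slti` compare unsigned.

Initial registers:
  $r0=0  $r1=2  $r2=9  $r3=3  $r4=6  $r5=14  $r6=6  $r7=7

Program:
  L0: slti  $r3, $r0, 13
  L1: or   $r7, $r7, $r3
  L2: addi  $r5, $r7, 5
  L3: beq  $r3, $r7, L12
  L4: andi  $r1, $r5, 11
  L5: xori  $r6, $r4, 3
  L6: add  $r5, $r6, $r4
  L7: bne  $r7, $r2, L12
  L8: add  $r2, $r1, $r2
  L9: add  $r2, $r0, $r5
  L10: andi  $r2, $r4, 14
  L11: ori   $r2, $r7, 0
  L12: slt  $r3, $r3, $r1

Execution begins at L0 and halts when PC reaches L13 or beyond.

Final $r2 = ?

#0 slti  $r3, $r0, 13 ; 0/2/9/1/6/14/6/7
#1 or   $r7, $r7, $r3 ; 0/2/9/1/6/14/6/7
#2 addi  $r5, $r7, 5 ; 0/2/9/1/6/12/6/7
#3 beq  $r3, $r7, L12 ; 0/2/9/1/6/12/6/7 ; →fallthru
#4 andi  $r1, $r5, 11 ; 0/8/9/1/6/12/6/7
#5 xori  $r6, $r4, 3 ; 0/8/9/1/6/12/5/7
#6 add  $r5, $r6, $r4 ; 0/8/9/1/6/11/5/7
#7 bne  $r7, $r2, L12 ; 0/8/9/1/6/11/5/7 ; →target
#8 add  $r2, $r1, $r2 ; 0/8/17/1/6/11/5/7
#12 slt  $r3, $r3, $r1 ; 0/8/17/1/6/11/5/7

17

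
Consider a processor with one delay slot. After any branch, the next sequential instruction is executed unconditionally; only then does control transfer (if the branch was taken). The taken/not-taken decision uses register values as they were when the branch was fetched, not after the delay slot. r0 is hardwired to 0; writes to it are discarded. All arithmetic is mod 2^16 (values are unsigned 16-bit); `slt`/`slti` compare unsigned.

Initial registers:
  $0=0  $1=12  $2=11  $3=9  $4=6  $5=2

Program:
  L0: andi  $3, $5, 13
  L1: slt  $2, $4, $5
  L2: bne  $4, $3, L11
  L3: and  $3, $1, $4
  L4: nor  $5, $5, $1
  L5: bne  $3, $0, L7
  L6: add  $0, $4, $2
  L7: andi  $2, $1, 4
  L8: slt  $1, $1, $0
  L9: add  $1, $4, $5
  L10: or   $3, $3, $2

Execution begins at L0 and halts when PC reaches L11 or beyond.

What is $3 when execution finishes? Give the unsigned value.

  step pc=0: andi  $3, $5, 13  regs=(0,12,11,0,6,2)
  step pc=1: slt  $2, $4, $5  regs=(0,12,0,0,6,2)
  step pc=2: bne  $4, $3, L11  cond=T  regs=(0,12,0,0,6,2)
  step pc=3: and  $3, $1, $4  regs=(0,12,0,4,6,2)

4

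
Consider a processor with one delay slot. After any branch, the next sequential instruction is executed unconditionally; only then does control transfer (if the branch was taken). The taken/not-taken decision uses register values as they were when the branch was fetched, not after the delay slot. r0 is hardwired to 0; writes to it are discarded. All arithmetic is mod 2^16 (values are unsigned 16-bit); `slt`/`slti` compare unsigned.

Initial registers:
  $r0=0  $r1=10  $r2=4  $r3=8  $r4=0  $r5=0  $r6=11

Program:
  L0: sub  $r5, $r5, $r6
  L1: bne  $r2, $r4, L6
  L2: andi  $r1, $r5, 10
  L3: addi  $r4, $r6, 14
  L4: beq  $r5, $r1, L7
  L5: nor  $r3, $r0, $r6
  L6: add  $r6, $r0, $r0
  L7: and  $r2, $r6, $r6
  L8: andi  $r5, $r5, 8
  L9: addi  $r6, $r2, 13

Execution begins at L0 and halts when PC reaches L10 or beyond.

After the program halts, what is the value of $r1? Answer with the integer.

  step pc=0: sub  $r5, $r5, $r6  regs=(0,10,4,8,0,65525,11)
  step pc=1: bne  $r2, $r4, L6  cond=T  regs=(0,10,4,8,0,65525,11)
  step pc=2: andi  $r1, $r5, 10  regs=(0,0,4,8,0,65525,11)
  step pc=6: add  $r6, $r0, $r0  regs=(0,0,4,8,0,65525,0)
  step pc=7: and  $r2, $r6, $r6  regs=(0,0,0,8,0,65525,0)
  step pc=8: andi  $r5, $r5, 8  regs=(0,0,0,8,0,0,0)
  step pc=9: addi  $r6, $r2, 13  regs=(0,0,0,8,0,0,13)

0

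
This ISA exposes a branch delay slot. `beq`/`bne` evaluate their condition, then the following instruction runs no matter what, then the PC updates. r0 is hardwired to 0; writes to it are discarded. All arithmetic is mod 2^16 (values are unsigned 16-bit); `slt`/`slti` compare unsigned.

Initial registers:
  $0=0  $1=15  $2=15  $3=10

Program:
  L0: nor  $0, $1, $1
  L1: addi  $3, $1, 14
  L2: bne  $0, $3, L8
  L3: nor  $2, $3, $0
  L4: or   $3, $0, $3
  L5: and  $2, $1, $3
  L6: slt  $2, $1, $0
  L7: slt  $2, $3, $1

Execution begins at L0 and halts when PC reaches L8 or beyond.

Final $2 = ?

PC=0  nor  $0, $1, $1        | $0=0 $1=15 $2=15 $3=10
PC=1  addi  $3, $1, 14       | $0=0 $1=15 $2=15 $3=29
PC=2  bne  $0, $3, L8        | $0=0 $1=15 $2=15 $3=29  [TAKEN]
PC=3  nor  $2, $3, $0        | $0=0 $1=15 $2=65506 $3=29

65506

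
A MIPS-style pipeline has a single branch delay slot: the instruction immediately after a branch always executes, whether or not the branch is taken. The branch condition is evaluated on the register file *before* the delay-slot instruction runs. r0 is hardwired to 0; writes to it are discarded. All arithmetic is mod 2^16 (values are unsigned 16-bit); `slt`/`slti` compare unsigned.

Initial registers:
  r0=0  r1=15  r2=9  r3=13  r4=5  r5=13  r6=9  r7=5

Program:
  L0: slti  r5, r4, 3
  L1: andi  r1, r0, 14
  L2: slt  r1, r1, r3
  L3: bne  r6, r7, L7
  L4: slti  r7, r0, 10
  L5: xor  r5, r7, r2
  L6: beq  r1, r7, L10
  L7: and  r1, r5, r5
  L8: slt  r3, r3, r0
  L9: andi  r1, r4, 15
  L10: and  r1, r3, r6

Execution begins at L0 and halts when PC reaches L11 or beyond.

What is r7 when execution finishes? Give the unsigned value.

PC=0  slti  r5, r4, 3        | r0=0 r1=15 r2=9 r3=13 r4=5 r5=0 r6=9 r7=5
PC=1  andi  r1, r0, 14       | r0=0 r1=0 r2=9 r3=13 r4=5 r5=0 r6=9 r7=5
PC=2  slt  r1, r1, r3        | r0=0 r1=1 r2=9 r3=13 r4=5 r5=0 r6=9 r7=5
PC=3  bne  r6, r7, L7        | r0=0 r1=1 r2=9 r3=13 r4=5 r5=0 r6=9 r7=5  [TAKEN]
PC=4  slti  r7, r0, 10       | r0=0 r1=1 r2=9 r3=13 r4=5 r5=0 r6=9 r7=1
PC=7  and  r1, r5, r5        | r0=0 r1=0 r2=9 r3=13 r4=5 r5=0 r6=9 r7=1
PC=8  slt  r3, r3, r0        | r0=0 r1=0 r2=9 r3=0 r4=5 r5=0 r6=9 r7=1
PC=9  andi  r1, r4, 15       | r0=0 r1=5 r2=9 r3=0 r4=5 r5=0 r6=9 r7=1
PC=10 and  r1, r3, r6        | r0=0 r1=0 r2=9 r3=0 r4=5 r5=0 r6=9 r7=1

1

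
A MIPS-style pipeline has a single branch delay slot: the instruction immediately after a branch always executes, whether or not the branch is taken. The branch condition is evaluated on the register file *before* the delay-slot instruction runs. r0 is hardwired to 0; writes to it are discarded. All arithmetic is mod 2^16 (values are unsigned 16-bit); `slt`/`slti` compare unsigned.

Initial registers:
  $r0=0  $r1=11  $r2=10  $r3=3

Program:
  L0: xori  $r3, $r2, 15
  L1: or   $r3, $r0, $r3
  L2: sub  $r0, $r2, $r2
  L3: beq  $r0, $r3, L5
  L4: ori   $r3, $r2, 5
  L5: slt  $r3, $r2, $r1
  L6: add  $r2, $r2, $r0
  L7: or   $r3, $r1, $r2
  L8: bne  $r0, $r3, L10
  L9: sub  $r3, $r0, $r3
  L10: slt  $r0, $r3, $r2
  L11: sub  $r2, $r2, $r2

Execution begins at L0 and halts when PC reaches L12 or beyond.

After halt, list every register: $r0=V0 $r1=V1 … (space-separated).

$r0=0 $r1=11 $r2=0 $r3=65525

PC=0  xori  $r3, $r2, 15     | $r0=0 $r1=11 $r2=10 $r3=5
PC=1  or   $r3, $r0, $r3     | $r0=0 $r1=11 $r2=10 $r3=5
PC=2  sub  $r0, $r2, $r2     | $r0=0 $r1=11 $r2=10 $r3=5
PC=3  beq  $r0, $r3, L5      | $r0=0 $r1=11 $r2=10 $r3=5  [not taken]
PC=4  ori   $r3, $r2, 5      | $r0=0 $r1=11 $r2=10 $r3=15
PC=5  slt  $r3, $r2, $r1     | $r0=0 $r1=11 $r2=10 $r3=1
PC=6  add  $r2, $r2, $r0     | $r0=0 $r1=11 $r2=10 $r3=1
PC=7  or   $r3, $r1, $r2     | $r0=0 $r1=11 $r2=10 $r3=11
PC=8  bne  $r0, $r3, L10     | $r0=0 $r1=11 $r2=10 $r3=11  [TAKEN]
PC=9  sub  $r3, $r0, $r3     | $r0=0 $r1=11 $r2=10 $r3=65525
PC=10 slt  $r0, $r3, $r2     | $r0=0 $r1=11 $r2=10 $r3=65525
PC=11 sub  $r2, $r2, $r2     | $r0=0 $r1=11 $r2=0 $r3=65525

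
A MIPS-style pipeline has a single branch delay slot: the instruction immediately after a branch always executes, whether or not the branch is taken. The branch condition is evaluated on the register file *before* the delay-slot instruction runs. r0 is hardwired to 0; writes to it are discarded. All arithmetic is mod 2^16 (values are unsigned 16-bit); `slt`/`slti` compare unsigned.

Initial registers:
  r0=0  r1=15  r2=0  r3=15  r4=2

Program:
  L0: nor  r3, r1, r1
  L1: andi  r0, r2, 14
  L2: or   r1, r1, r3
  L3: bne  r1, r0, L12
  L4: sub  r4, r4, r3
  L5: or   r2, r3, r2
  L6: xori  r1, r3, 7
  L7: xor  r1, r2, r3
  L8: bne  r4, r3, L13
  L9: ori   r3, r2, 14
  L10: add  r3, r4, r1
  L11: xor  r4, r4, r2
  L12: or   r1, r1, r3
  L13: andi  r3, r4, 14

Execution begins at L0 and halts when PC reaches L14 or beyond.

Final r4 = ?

18

[0] nor  r3, r1, r1  →  {r0:0, r1:15, r2:0, r3:65520, r4:2}
[1] andi  r0, r2, 14  →  {r0:0, r1:15, r2:0, r3:65520, r4:2}
[2] or   r1, r1, r3  →  {r0:0, r1:65535, r2:0, r3:65520, r4:2}
[3] bne  r1, r0, L12  →  {r0:0, r1:65535, r2:0, r3:65520, r4:2}  ⟨branch taken⟩
[4] sub  r4, r4, r3  →  {r0:0, r1:65535, r2:0, r3:65520, r4:18}
[12] or   r1, r1, r3  →  {r0:0, r1:65535, r2:0, r3:65520, r4:18}
[13] andi  r3, r4, 14  →  {r0:0, r1:65535, r2:0, r3:2, r4:18}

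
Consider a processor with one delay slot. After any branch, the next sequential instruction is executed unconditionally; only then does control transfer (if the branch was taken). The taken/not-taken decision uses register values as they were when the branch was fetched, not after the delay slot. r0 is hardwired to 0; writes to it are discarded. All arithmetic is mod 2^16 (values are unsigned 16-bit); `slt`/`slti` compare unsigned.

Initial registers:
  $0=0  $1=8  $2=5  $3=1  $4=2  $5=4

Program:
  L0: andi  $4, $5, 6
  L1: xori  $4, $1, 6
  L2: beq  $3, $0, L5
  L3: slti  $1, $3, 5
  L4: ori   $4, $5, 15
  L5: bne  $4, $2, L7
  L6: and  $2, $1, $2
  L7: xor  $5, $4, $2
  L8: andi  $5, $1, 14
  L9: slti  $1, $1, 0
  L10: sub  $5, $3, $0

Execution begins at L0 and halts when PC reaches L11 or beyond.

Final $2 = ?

1

#0 andi  $4, $5, 6 ; 0/8/5/1/4/4
#1 xori  $4, $1, 6 ; 0/8/5/1/14/4
#2 beq  $3, $0, L5 ; 0/8/5/1/14/4 ; →fallthru
#3 slti  $1, $3, 5 ; 0/1/5/1/14/4
#4 ori   $4, $5, 15 ; 0/1/5/1/15/4
#5 bne  $4, $2, L7 ; 0/1/5/1/15/4 ; →target
#6 and  $2, $1, $2 ; 0/1/1/1/15/4
#7 xor  $5, $4, $2 ; 0/1/1/1/15/14
#8 andi  $5, $1, 14 ; 0/1/1/1/15/0
#9 slti  $1, $1, 0 ; 0/0/1/1/15/0
#10 sub  $5, $3, $0 ; 0/0/1/1/15/1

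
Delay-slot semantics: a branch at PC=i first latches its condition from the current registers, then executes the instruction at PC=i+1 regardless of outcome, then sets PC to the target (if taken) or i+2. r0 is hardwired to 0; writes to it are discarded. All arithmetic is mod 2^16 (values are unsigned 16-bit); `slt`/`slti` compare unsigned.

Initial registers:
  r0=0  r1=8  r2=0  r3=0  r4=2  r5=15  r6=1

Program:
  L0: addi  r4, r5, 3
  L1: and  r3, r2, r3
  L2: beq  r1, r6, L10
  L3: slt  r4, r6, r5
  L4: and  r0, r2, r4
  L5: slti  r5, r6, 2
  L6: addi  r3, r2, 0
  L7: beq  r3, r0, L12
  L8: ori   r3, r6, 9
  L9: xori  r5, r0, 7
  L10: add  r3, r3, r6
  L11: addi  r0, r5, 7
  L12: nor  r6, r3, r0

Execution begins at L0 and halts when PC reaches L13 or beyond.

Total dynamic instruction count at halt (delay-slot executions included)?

10

  step pc=0: addi  r4, r5, 3  regs=(0,8,0,0,18,15,1)
  step pc=1: and  r3, r2, r3  regs=(0,8,0,0,18,15,1)
  step pc=2: beq  r1, r6, L10  cond=F  regs=(0,8,0,0,18,15,1)
  step pc=3: slt  r4, r6, r5  regs=(0,8,0,0,1,15,1)
  step pc=4: and  r0, r2, r4  regs=(0,8,0,0,1,15,1)
  step pc=5: slti  r5, r6, 2  regs=(0,8,0,0,1,1,1)
  step pc=6: addi  r3, r2, 0  regs=(0,8,0,0,1,1,1)
  step pc=7: beq  r3, r0, L12  cond=T  regs=(0,8,0,0,1,1,1)
  step pc=8: ori   r3, r6, 9  regs=(0,8,0,9,1,1,1)
  step pc=12: nor  r6, r3, r0  regs=(0,8,0,9,1,1,65526)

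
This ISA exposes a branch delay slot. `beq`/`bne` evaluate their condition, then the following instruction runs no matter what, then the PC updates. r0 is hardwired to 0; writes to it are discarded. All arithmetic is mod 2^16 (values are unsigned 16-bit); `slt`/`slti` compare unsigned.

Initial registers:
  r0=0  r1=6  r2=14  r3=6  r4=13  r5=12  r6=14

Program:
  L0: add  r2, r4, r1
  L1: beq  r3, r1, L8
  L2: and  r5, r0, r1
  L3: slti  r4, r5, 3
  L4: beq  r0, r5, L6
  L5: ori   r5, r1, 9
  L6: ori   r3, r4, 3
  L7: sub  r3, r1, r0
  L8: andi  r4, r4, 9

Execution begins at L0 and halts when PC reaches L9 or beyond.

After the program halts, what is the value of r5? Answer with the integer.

0

  step pc=0: add  r2, r4, r1  regs=(0,6,19,6,13,12,14)
  step pc=1: beq  r3, r1, L8  cond=T  regs=(0,6,19,6,13,12,14)
  step pc=2: and  r5, r0, r1  regs=(0,6,19,6,13,0,14)
  step pc=8: andi  r4, r4, 9  regs=(0,6,19,6,9,0,14)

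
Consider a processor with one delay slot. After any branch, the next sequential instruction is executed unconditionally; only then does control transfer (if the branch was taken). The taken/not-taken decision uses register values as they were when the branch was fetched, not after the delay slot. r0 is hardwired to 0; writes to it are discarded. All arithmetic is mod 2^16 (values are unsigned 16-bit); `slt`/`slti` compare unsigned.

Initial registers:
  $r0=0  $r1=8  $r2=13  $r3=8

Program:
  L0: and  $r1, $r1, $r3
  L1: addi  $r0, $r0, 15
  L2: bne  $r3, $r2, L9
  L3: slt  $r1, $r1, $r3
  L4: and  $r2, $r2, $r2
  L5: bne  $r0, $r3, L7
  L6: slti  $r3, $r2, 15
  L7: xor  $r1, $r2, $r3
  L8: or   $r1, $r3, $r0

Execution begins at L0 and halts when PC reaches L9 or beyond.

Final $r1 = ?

0

  step pc=0: and  $r1, $r1, $r3  regs=(0,8,13,8)
  step pc=1: addi  $r0, $r0, 15  regs=(0,8,13,8)
  step pc=2: bne  $r3, $r2, L9  cond=T  regs=(0,8,13,8)
  step pc=3: slt  $r1, $r1, $r3  regs=(0,0,13,8)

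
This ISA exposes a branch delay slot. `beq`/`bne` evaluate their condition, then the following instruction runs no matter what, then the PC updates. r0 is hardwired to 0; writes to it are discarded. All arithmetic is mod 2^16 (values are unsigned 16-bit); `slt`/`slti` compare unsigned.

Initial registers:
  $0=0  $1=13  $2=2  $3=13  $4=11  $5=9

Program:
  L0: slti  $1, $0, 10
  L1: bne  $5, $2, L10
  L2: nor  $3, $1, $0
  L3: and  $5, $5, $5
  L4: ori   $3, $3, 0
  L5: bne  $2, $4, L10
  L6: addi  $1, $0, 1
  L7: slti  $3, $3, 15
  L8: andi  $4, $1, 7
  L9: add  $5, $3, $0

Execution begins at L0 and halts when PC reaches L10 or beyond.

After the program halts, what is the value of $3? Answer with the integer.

#0 slti  $1, $0, 10 ; 0/1/2/13/11/9
#1 bne  $5, $2, L10 ; 0/1/2/13/11/9 ; →target
#2 nor  $3, $1, $0 ; 0/1/2/65534/11/9

65534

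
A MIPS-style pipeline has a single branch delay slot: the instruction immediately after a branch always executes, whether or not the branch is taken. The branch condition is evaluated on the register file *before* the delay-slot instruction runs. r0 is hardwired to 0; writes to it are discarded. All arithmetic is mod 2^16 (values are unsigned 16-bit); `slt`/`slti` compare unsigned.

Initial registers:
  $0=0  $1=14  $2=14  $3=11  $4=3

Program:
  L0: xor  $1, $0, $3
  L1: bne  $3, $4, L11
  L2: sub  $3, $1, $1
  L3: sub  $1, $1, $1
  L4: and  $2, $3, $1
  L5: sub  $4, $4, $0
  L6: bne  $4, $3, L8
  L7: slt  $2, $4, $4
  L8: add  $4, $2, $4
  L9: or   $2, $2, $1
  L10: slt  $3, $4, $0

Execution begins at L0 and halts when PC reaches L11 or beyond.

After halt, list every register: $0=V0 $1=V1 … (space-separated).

$0=0 $1=11 $2=14 $3=0 $4=3

  step pc=0: xor  $1, $0, $3  regs=(0,11,14,11,3)
  step pc=1: bne  $3, $4, L11  cond=T  regs=(0,11,14,11,3)
  step pc=2: sub  $3, $1, $1  regs=(0,11,14,0,3)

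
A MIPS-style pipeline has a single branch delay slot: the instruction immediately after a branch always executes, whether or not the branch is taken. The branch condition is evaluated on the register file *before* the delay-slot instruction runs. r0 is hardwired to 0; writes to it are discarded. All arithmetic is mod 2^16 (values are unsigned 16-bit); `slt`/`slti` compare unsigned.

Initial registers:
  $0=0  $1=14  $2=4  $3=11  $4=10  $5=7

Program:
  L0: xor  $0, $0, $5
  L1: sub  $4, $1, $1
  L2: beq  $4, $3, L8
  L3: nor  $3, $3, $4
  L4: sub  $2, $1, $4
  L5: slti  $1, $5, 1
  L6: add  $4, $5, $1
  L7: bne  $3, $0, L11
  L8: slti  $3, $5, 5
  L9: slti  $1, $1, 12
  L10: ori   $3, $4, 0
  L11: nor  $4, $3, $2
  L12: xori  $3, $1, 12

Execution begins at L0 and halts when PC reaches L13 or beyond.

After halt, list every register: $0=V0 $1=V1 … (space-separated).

$0=0 $1=0 $2=14 $3=12 $4=65521 $5=7

[0] xor  $0, $0, $5  →  {$0:0, $1:14, $2:4, $3:11, $4:10, $5:7}
[1] sub  $4, $1, $1  →  {$0:0, $1:14, $2:4, $3:11, $4:0, $5:7}
[2] beq  $4, $3, L8  →  {$0:0, $1:14, $2:4, $3:11, $4:0, $5:7}  ⟨branch fallthrough⟩
[3] nor  $3, $3, $4  →  {$0:0, $1:14, $2:4, $3:65524, $4:0, $5:7}
[4] sub  $2, $1, $4  →  {$0:0, $1:14, $2:14, $3:65524, $4:0, $5:7}
[5] slti  $1, $5, 1  →  {$0:0, $1:0, $2:14, $3:65524, $4:0, $5:7}
[6] add  $4, $5, $1  →  {$0:0, $1:0, $2:14, $3:65524, $4:7, $5:7}
[7] bne  $3, $0, L11  →  {$0:0, $1:0, $2:14, $3:65524, $4:7, $5:7}  ⟨branch taken⟩
[8] slti  $3, $5, 5  →  {$0:0, $1:0, $2:14, $3:0, $4:7, $5:7}
[11] nor  $4, $3, $2  →  {$0:0, $1:0, $2:14, $3:0, $4:65521, $5:7}
[12] xori  $3, $1, 12  →  {$0:0, $1:0, $2:14, $3:12, $4:65521, $5:7}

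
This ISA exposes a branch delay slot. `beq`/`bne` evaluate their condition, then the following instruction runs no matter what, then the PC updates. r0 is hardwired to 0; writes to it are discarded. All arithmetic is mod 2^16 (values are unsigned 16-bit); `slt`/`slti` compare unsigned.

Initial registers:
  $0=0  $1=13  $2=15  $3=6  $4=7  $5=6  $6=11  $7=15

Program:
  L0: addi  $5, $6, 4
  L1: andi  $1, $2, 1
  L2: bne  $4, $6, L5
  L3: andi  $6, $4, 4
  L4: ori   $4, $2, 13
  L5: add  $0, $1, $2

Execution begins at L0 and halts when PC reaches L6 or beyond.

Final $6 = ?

4

PC=0  addi  $5, $6, 4        | $0=0 $1=13 $2=15 $3=6 $4=7 $5=15 $6=11 $7=15
PC=1  andi  $1, $2, 1        | $0=0 $1=1 $2=15 $3=6 $4=7 $5=15 $6=11 $7=15
PC=2  bne  $4, $6, L5        | $0=0 $1=1 $2=15 $3=6 $4=7 $5=15 $6=11 $7=15  [TAKEN]
PC=3  andi  $6, $4, 4        | $0=0 $1=1 $2=15 $3=6 $4=7 $5=15 $6=4 $7=15
PC=5  add  $0, $1, $2        | $0=0 $1=1 $2=15 $3=6 $4=7 $5=15 $6=4 $7=15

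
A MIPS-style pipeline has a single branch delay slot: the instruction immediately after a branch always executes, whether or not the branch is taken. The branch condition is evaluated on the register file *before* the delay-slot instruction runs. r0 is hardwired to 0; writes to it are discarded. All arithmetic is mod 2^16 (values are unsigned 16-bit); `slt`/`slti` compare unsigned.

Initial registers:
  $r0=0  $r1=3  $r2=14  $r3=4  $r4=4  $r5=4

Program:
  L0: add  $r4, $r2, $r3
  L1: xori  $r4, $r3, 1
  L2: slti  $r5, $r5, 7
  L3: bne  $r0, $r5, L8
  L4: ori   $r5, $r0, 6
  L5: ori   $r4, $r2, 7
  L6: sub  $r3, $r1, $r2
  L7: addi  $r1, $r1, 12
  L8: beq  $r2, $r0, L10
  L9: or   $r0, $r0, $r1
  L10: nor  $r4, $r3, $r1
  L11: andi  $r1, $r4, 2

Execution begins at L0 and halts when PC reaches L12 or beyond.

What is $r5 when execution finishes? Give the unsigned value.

6

PC=0  add  $r4, $r2, $r3     | $r0=0 $r1=3 $r2=14 $r3=4 $r4=18 $r5=4
PC=1  xori  $r4, $r3, 1      | $r0=0 $r1=3 $r2=14 $r3=4 $r4=5 $r5=4
PC=2  slti  $r5, $r5, 7      | $r0=0 $r1=3 $r2=14 $r3=4 $r4=5 $r5=1
PC=3  bne  $r0, $r5, L8      | $r0=0 $r1=3 $r2=14 $r3=4 $r4=5 $r5=1  [TAKEN]
PC=4  ori   $r5, $r0, 6      | $r0=0 $r1=3 $r2=14 $r3=4 $r4=5 $r5=6
PC=8  beq  $r2, $r0, L10     | $r0=0 $r1=3 $r2=14 $r3=4 $r4=5 $r5=6  [not taken]
PC=9  or   $r0, $r0, $r1     | $r0=0 $r1=3 $r2=14 $r3=4 $r4=5 $r5=6
PC=10 nor  $r4, $r3, $r1     | $r0=0 $r1=3 $r2=14 $r3=4 $r4=65528 $r5=6
PC=11 andi  $r1, $r4, 2      | $r0=0 $r1=0 $r2=14 $r3=4 $r4=65528 $r5=6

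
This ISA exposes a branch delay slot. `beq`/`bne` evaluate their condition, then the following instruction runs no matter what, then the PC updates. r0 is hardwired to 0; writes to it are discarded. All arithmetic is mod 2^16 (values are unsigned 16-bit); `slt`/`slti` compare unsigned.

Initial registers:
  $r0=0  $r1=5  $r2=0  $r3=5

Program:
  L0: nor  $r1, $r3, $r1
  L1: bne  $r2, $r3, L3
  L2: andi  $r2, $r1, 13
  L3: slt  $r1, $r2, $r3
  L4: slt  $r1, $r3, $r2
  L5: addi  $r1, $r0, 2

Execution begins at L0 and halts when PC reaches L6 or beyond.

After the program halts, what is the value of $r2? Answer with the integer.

PC=0  nor  $r1, $r3, $r1     | $r0=0 $r1=65530 $r2=0 $r3=5
PC=1  bne  $r2, $r3, L3      | $r0=0 $r1=65530 $r2=0 $r3=5  [TAKEN]
PC=2  andi  $r2, $r1, 13     | $r0=0 $r1=65530 $r2=8 $r3=5
PC=3  slt  $r1, $r2, $r3     | $r0=0 $r1=0 $r2=8 $r3=5
PC=4  slt  $r1, $r3, $r2     | $r0=0 $r1=1 $r2=8 $r3=5
PC=5  addi  $r1, $r0, 2      | $r0=0 $r1=2 $r2=8 $r3=5

8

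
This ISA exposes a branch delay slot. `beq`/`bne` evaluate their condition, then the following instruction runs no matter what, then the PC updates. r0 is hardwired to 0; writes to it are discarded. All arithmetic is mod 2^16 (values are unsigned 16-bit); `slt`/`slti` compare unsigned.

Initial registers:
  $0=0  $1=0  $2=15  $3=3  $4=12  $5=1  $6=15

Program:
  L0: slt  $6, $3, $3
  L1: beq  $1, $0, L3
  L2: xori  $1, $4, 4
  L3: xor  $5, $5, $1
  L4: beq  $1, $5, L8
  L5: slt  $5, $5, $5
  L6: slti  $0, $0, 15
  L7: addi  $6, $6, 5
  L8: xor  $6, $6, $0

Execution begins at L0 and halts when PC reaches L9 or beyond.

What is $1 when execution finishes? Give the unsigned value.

[0] slt  $6, $3, $3  →  {$0:0, $1:0, $2:15, $3:3, $4:12, $5:1, $6:0}
[1] beq  $1, $0, L3  →  {$0:0, $1:0, $2:15, $3:3, $4:12, $5:1, $6:0}  ⟨branch taken⟩
[2] xori  $1, $4, 4  →  {$0:0, $1:8, $2:15, $3:3, $4:12, $5:1, $6:0}
[3] xor  $5, $5, $1  →  {$0:0, $1:8, $2:15, $3:3, $4:12, $5:9, $6:0}
[4] beq  $1, $5, L8  →  {$0:0, $1:8, $2:15, $3:3, $4:12, $5:9, $6:0}  ⟨branch fallthrough⟩
[5] slt  $5, $5, $5  →  {$0:0, $1:8, $2:15, $3:3, $4:12, $5:0, $6:0}
[6] slti  $0, $0, 15  →  {$0:0, $1:8, $2:15, $3:3, $4:12, $5:0, $6:0}
[7] addi  $6, $6, 5  →  {$0:0, $1:8, $2:15, $3:3, $4:12, $5:0, $6:5}
[8] xor  $6, $6, $0  →  {$0:0, $1:8, $2:15, $3:3, $4:12, $5:0, $6:5}

8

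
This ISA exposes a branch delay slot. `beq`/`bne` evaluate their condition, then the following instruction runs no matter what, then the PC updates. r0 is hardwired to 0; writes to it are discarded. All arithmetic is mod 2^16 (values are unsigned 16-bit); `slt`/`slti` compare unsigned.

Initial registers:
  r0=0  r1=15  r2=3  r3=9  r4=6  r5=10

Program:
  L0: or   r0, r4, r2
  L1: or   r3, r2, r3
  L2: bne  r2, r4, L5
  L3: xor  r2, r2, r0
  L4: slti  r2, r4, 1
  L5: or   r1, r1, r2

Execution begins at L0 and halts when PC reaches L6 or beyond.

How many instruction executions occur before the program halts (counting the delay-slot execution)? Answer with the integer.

#0 or   r0, r4, r2 ; 0/15/3/9/6/10
#1 or   r3, r2, r3 ; 0/15/3/11/6/10
#2 bne  r2, r4, L5 ; 0/15/3/11/6/10 ; →target
#3 xor  r2, r2, r0 ; 0/15/3/11/6/10
#5 or   r1, r1, r2 ; 0/15/3/11/6/10

5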